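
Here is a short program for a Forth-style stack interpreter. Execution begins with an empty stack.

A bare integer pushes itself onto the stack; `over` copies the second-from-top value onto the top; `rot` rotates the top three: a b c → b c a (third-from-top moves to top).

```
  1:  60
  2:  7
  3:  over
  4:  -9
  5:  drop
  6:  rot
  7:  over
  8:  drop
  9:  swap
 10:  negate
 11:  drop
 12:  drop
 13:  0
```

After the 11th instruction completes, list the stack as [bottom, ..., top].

[7, 60]

60     -> [60]
7      -> [60, 7]
over   -> [60, 7, 60]
-9     -> [60, 7, 60, -9]
drop   -> [60, 7, 60]
rot    -> [7, 60, 60]
over   -> [7, 60, 60, 60]
drop   -> [7, 60, 60]
swap   -> [7, 60, 60]
negate -> [7, 60, -60]
drop   -> [7, 60]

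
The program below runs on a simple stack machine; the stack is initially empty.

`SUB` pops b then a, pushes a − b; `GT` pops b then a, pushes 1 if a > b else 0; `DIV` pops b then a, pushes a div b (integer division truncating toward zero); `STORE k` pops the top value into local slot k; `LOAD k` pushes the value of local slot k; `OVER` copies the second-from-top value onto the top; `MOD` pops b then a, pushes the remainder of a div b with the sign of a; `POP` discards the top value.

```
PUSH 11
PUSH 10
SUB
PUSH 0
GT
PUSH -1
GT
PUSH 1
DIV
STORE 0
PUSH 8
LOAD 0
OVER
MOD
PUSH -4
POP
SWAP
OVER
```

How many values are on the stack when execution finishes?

3

PUSH 11 -> 11
PUSH 10 -> 11 10
SUB     -> 1
PUSH 0  -> 1 0
GT      -> 1
PUSH -1 -> 1 -1
GT      -> 1
PUSH 1  -> 1 1
DIV     -> 1
STORE 0 -> (empty)
PUSH 8  -> 8
LOAD 0  -> 8 1
OVER    -> 8 1 8
MOD     -> 8 1
PUSH -4 -> 8 1 -4
POP     -> 8 1
SWAP    -> 1 8
OVER    -> 1 8 1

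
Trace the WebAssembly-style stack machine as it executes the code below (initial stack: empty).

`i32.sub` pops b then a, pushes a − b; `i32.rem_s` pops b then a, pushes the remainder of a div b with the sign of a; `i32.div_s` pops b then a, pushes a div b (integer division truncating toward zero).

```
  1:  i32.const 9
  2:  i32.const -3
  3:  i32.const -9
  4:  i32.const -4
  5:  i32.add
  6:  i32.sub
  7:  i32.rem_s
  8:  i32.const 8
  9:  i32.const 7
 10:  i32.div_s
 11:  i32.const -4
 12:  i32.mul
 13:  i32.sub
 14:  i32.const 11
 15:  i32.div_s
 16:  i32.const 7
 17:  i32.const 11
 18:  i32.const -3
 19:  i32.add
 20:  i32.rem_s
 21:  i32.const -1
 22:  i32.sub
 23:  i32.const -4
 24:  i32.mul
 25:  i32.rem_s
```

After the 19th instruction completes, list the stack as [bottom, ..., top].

i32.const 9  : 9
i32.const -3 : 9 -3
i32.const -9 : 9 -3 -9
i32.const -4 : 9 -3 -9 -4
i32.add      : 9 -3 -13
i32.sub      : 9 10
i32.rem_s    : 9
i32.const 8  : 9 8
i32.const 7  : 9 8 7
i32.div_s    : 9 1
i32.const -4 : 9 1 -4
i32.mul      : 9 -4
i32.sub      : 13
i32.const 11 : 13 11
i32.div_s    : 1
i32.const 7  : 1 7
i32.const 11 : 1 7 11
i32.const -3 : 1 7 11 -3
i32.add      : 1 7 8

[1, 7, 8]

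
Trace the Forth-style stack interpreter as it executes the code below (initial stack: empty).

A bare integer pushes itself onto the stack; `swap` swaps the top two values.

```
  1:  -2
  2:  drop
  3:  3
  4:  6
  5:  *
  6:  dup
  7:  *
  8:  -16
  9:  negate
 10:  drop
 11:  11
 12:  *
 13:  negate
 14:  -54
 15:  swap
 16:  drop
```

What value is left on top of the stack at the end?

-2     -> -2
drop   -> (empty)
3      -> 3
6      -> 3 6
*      -> 18
dup    -> 18 18
*      -> 324
-16    -> 324 -16
negate -> 324 16
drop   -> 324
11     -> 324 11
*      -> 3564
negate -> -3564
-54    -> -3564 -54
swap   -> -54 -3564
drop   -> -54

-54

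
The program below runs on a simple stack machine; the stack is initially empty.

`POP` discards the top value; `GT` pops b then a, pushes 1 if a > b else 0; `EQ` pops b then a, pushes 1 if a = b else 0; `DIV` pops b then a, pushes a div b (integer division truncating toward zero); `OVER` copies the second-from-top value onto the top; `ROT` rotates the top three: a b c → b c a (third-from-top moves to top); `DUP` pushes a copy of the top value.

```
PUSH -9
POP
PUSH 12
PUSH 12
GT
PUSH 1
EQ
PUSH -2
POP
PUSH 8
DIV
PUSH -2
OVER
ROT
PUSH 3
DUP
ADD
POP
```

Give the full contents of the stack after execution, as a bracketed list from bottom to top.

PUSH -9 -> -9
POP     -> (empty)
PUSH 12 -> 12
PUSH 12 -> 12 12
GT      -> 0
PUSH 1  -> 0 1
EQ      -> 0
PUSH -2 -> 0 -2
POP     -> 0
PUSH 8  -> 0 8
DIV     -> 0
PUSH -2 -> 0 -2
OVER    -> 0 -2 0
ROT     -> -2 0 0
PUSH 3  -> -2 0 0 3
DUP     -> -2 0 0 3 3
ADD     -> -2 0 0 6
POP     -> -2 0 0

[-2, 0, 0]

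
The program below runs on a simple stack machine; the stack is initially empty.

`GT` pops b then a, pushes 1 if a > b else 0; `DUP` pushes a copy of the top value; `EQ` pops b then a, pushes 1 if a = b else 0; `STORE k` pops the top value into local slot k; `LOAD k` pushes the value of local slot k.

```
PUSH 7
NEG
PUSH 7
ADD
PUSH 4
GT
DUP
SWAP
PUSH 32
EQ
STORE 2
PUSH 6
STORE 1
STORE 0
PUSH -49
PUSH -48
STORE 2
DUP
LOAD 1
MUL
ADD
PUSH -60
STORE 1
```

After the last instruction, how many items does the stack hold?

PUSH 7   → [7]
NEG      → [-7]
PUSH 7   → [-7, 7]
ADD      → [0]
PUSH 4   → [0, 4]
GT       → [0]
DUP      → [0, 0]
SWAP     → [0, 0]
PUSH 32  → [0, 0, 32]
EQ       → [0, 0]
STORE 2  → [0]
PUSH 6   → [0, 6]
STORE 1  → [0]
STORE 0  → []
PUSH -49 → [-49]
PUSH -48 → [-49, -48]
STORE 2  → [-49]
DUP      → [-49, -49]
LOAD 1   → [-49, -49, 6]
MUL      → [-49, -294]
ADD      → [-343]
PUSH -60 → [-343, -60]
STORE 1  → [-343]

1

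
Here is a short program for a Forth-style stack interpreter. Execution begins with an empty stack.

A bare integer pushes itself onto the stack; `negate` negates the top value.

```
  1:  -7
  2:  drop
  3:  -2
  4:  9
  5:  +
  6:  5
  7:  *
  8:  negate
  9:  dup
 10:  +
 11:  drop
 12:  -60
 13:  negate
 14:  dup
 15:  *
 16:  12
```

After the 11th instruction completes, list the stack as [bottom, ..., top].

[]

-7     -> [-7]
drop   -> []
-2     -> [-2]
9      -> [-2, 9]
+      -> [7]
5      -> [7, 5]
*      -> [35]
negate -> [-35]
dup    -> [-35, -35]
+      -> [-70]
drop   -> []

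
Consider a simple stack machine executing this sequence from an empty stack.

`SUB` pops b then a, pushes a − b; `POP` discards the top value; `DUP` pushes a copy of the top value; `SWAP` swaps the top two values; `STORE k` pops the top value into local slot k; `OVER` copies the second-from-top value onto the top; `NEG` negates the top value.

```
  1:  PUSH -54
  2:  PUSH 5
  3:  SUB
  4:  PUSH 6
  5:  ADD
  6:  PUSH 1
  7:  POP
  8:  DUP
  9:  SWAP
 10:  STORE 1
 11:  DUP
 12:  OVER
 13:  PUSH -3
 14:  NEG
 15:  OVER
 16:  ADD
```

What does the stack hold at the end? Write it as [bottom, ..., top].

[-53, -53, -53, -50]

PUSH -54  -54
PUSH 5    -54 5
SUB       -59
PUSH 6    -59 6
ADD       -53
PUSH 1    -53 1
POP       -53
DUP       -53 -53
SWAP      -53 -53
STORE 1   -53
DUP       -53 -53
OVER      -53 -53 -53
PUSH -3   -53 -53 -53 -3
NEG       -53 -53 -53 3
OVER      -53 -53 -53 3 -53
ADD       -53 -53 -53 -50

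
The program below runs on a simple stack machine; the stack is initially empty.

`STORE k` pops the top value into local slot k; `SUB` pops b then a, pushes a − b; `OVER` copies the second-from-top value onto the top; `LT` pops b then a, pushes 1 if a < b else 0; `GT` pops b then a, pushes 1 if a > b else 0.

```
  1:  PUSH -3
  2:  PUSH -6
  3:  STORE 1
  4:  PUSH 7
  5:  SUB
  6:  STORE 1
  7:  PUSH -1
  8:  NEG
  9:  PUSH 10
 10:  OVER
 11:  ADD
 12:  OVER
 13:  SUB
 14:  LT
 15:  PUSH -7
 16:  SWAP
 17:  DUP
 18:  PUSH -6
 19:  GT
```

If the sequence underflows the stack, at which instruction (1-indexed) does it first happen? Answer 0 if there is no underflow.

0

PUSH -3  [-3]
PUSH -6  [-3, -6]
STORE 1  [-3]
PUSH 7   [-3, 7]
SUB      [-10]
STORE 1  []
PUSH -1  [-1]
NEG      [1]
PUSH 10  [1, 10]
OVER     [1, 10, 1]
ADD      [1, 11]
OVER     [1, 11, 1]
SUB      [1, 10]
LT       [1]
PUSH -7  [1, -7]
SWAP     [-7, 1]
DUP      [-7, 1, 1]
PUSH -6  [-7, 1, 1, -6]
GT       [-7, 1, 1]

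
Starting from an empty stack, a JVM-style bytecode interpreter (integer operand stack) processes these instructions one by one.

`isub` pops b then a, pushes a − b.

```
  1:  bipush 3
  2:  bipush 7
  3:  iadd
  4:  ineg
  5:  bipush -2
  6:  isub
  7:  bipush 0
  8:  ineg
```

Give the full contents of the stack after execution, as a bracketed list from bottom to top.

bipush 3   3
bipush 7   3 7
iadd       10
ineg       -10
bipush -2  -10 -2
isub       -8
bipush 0   -8 0
ineg       -8 0

[-8, 0]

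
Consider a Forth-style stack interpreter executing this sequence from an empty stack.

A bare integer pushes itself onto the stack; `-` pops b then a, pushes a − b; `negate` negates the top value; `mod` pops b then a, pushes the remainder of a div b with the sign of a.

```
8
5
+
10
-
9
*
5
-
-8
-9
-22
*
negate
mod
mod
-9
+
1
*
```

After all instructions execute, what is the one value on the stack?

-3

8      → [8]
5      → [8, 5]
+      → [13]
10     → [13, 10]
-      → [3]
9      → [3, 9]
*      → [27]
5      → [27, 5]
-      → [22]
-8     → [22, -8]
-9     → [22, -8, -9]
-22    → [22, -8, -9, -22]
*      → [22, -8, 198]
negate → [22, -8, -198]
mod    → [22, -8]
mod    → [6]
-9     → [6, -9]
+      → [-3]
1      → [-3, 1]
*      → [-3]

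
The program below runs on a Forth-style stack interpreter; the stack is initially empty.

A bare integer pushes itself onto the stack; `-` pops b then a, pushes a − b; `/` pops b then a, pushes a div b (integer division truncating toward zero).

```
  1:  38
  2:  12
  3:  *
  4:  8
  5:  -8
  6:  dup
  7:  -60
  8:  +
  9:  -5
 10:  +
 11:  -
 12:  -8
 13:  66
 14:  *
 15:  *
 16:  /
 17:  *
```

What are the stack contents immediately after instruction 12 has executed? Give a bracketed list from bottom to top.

[456, 8, 65, -8]

38  → [38]
12  → [38, 12]
*   → [456]
8   → [456, 8]
-8  → [456, 8, -8]
dup → [456, 8, -8, -8]
-60 → [456, 8, -8, -8, -60]
+   → [456, 8, -8, -68]
-5  → [456, 8, -8, -68, -5]
+   → [456, 8, -8, -73]
-   → [456, 8, 65]
-8  → [456, 8, 65, -8]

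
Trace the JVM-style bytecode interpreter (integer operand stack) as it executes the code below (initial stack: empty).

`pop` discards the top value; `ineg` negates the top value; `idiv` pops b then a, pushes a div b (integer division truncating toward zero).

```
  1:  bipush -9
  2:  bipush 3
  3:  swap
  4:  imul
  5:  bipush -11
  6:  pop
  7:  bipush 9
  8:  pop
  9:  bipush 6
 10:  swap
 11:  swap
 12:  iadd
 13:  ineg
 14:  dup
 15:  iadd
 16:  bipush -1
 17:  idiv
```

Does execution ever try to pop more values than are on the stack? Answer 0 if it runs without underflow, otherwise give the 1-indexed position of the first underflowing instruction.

bipush -9   -9
bipush 3    -9 3
swap        3 -9
imul        -27
bipush -11  -27 -11
pop         -27
bipush 9    -27 9
pop         -27
bipush 6    -27 6
swap        6 -27
swap        -27 6
iadd        -21
ineg        21
dup         21 21
iadd        42
bipush -1   42 -1
idiv        -42

0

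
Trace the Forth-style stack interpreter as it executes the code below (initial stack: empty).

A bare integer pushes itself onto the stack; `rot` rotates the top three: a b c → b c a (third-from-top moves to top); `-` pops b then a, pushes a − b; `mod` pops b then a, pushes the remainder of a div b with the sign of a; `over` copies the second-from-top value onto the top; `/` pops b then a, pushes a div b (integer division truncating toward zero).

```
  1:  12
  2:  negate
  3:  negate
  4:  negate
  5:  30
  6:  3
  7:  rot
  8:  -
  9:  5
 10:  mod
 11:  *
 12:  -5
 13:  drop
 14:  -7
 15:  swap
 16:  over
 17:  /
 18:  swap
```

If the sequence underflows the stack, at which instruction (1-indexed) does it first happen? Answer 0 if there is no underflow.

12     : [12]
negate : [-12]
negate : [12]
negate : [-12]
30     : [-12, 30]
3      : [-12, 30, 3]
rot    : [30, 3, -12]
-      : [30, 15]
5      : [30, 15, 5]
mod    : [30, 0]
*      : [0]
-5     : [0, -5]
drop   : [0]
-7     : [0, -7]
swap   : [-7, 0]
over   : [-7, 0, -7]
/      : [-7, 0]
swap   : [0, -7]

0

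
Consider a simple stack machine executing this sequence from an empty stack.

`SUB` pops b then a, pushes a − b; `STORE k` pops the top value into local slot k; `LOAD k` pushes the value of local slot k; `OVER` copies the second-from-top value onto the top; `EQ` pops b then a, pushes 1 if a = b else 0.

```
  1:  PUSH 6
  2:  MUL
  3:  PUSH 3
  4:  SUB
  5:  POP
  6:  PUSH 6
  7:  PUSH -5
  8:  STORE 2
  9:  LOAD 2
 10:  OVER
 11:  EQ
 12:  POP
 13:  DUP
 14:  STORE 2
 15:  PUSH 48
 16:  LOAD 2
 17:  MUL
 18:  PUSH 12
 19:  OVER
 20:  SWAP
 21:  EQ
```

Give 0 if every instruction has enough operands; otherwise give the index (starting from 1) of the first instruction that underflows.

PUSH 6 → 6
MUL  — needs 2 operands, stack has 1 → underflow

2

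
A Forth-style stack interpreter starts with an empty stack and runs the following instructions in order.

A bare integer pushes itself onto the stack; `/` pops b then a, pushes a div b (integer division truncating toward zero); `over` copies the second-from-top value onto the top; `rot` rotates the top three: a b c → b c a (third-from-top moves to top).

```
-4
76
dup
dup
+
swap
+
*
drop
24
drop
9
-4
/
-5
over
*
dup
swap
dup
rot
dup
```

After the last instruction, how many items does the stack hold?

5

-4   -> -4
76   -> -4 76
dup  -> -4 76 76
dup  -> -4 76 76 76
+    -> -4 76 152
swap -> -4 152 76
+    -> -4 228
*    -> -912
drop -> (empty)
24   -> 24
drop -> (empty)
9    -> 9
-4   -> 9 -4
/    -> -2
-5   -> -2 -5
over -> -2 -5 -2
*    -> -2 10
dup  -> -2 10 10
swap -> -2 10 10
dup  -> -2 10 10 10
rot  -> -2 10 10 10
dup  -> -2 10 10 10 10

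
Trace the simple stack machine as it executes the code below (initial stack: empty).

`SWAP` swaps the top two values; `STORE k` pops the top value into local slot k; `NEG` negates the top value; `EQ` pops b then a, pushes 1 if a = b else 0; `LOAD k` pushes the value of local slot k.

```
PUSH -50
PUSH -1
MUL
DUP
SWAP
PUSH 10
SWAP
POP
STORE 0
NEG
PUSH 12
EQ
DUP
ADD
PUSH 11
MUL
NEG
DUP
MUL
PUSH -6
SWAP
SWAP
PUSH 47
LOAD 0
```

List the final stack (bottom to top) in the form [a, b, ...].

PUSH -50 → [-50]
PUSH -1  → [-50, -1]
MUL      → [50]
DUP      → [50, 50]
SWAP     → [50, 50]
PUSH 10  → [50, 50, 10]
SWAP     → [50, 10, 50]
POP      → [50, 10]
STORE 0  → [50]
NEG      → [-50]
PUSH 12  → [-50, 12]
EQ       → [0]
DUP      → [0, 0]
ADD      → [0]
PUSH 11  → [0, 11]
MUL      → [0]
NEG      → [0]
DUP      → [0, 0]
MUL      → [0]
PUSH -6  → [0, -6]
SWAP     → [-6, 0]
SWAP     → [0, -6]
PUSH 47  → [0, -6, 47]
LOAD 0   → [0, -6, 47, 10]

[0, -6, 47, 10]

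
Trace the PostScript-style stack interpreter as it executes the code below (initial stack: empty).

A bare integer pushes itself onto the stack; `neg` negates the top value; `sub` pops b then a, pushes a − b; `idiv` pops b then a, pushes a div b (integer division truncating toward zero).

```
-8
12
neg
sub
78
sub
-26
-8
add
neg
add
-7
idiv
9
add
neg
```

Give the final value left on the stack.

-14

-8   → -8
12   → -8 12
neg  → -8 -12
sub  → 4
78   → 4 78
sub  → -74
-26  → -74 -26
-8   → -74 -26 -8
add  → -74 -34
neg  → -74 34
add  → -40
-7   → -40 -7
idiv → 5
9    → 5 9
add  → 14
neg  → -14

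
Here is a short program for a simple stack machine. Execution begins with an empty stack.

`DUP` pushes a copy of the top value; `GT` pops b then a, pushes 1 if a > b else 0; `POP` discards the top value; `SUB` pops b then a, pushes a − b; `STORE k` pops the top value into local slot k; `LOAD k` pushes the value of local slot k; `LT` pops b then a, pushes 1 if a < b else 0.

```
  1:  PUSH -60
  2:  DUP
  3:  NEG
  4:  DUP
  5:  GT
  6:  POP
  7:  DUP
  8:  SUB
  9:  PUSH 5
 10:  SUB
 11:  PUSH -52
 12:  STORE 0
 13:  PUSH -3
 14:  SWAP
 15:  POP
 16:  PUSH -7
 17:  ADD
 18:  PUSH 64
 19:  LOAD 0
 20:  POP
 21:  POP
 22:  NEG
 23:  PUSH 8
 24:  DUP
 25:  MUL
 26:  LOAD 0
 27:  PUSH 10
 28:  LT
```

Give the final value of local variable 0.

PUSH -60  [-60]
DUP       [-60, -60]
NEG       [-60, 60]
DUP       [-60, 60, 60]
GT        [-60, 0]
POP       [-60]
DUP       [-60, -60]
SUB       [0]
PUSH 5    [0, 5]
SUB       [-5]
PUSH -52  [-5, -52]
STORE 0   [-5]
PUSH -3   [-5, -3]
SWAP      [-3, -5]
POP       [-3]
PUSH -7   [-3, -7]
ADD       [-10]
PUSH 64   [-10, 64]
LOAD 0    [-10, 64, -52]
POP       [-10, 64]
POP       [-10]
NEG       [10]
PUSH 8    [10, 8]
DUP       [10, 8, 8]
MUL       [10, 64]
LOAD 0    [10, 64, -52]
PUSH 10   [10, 64, -52, 10]
LT        [10, 64, 1]

-52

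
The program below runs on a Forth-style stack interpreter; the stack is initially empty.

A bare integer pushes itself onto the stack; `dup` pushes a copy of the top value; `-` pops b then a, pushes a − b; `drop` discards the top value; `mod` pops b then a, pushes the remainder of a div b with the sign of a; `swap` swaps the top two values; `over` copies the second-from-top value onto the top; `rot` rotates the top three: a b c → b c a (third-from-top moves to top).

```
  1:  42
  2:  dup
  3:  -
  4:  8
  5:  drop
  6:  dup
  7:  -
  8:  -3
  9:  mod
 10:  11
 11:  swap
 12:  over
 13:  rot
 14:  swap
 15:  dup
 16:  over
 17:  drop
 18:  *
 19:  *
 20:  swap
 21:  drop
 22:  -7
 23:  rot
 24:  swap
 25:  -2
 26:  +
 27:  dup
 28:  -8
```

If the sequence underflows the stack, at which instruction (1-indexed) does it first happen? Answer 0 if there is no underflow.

42   : 42
dup  : 42 42
-    : 0
8    : 0 8
drop : 0
dup  : 0 0
-    : 0
-3   : 0 -3
mod  : 0
11   : 0 11
swap : 11 0
over : 11 0 11
rot  : 0 11 11
swap : 0 11 11
dup  : 0 11 11 11
over : 0 11 11 11 11
drop : 0 11 11 11
*    : 0 11 121
*    : 0 1331
swap : 1331 0
drop : 1331
-7   : 1331 -7
rot  — needs 3 operands, stack has 2 → underflow

23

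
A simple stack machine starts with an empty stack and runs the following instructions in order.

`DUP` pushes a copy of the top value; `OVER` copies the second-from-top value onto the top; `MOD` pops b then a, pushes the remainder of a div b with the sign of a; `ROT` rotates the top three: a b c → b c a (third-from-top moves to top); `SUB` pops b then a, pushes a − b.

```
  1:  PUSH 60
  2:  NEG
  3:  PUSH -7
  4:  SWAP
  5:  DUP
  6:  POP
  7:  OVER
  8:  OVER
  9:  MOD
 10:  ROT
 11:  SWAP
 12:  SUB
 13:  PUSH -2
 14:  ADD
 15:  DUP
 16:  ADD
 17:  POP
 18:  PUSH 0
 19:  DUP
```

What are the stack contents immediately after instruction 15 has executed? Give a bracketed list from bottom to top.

[-60, -2, -2]

PUSH 60 -> [60]
NEG     -> [-60]
PUSH -7 -> [-60, -7]
SWAP    -> [-7, -60]
DUP     -> [-7, -60, -60]
POP     -> [-7, -60]
OVER    -> [-7, -60, -7]
OVER    -> [-7, -60, -7, -60]
MOD     -> [-7, -60, -7]
ROT     -> [-60, -7, -7]
SWAP    -> [-60, -7, -7]
SUB     -> [-60, 0]
PUSH -2 -> [-60, 0, -2]
ADD     -> [-60, -2]
DUP     -> [-60, -2, -2]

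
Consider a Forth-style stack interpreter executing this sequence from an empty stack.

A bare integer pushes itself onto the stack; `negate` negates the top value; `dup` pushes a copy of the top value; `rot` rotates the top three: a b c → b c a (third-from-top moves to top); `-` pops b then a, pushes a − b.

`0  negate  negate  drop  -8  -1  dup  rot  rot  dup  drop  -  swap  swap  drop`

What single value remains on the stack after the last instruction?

-1

0       0
negate  0
negate  0
drop    (empty)
-8      -8
-1      -8 -1
dup     -8 -1 -1
rot     -1 -1 -8
rot     -1 -8 -1
dup     -1 -8 -1 -1
drop    -1 -8 -1
-       -1 -7
swap    -7 -1
swap    -1 -7
drop    -1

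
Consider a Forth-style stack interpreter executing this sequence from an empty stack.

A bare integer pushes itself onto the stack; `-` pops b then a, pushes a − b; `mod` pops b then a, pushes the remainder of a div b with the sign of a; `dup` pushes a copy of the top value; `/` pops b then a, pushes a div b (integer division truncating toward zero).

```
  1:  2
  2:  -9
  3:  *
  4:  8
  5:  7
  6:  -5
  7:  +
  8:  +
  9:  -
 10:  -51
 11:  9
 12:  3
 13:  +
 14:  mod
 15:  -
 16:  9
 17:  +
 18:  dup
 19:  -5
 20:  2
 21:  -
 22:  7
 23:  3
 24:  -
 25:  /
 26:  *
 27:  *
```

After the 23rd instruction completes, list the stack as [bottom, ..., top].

[-16, -16, -7, 7, 3]

2    [2]
-9   [2, -9]
*    [-18]
8    [-18, 8]
7    [-18, 8, 7]
-5   [-18, 8, 7, -5]
+    [-18, 8, 2]
+    [-18, 10]
-    [-28]
-51  [-28, -51]
9    [-28, -51, 9]
3    [-28, -51, 9, 3]
+    [-28, -51, 12]
mod  [-28, -3]
-    [-25]
9    [-25, 9]
+    [-16]
dup  [-16, -16]
-5   [-16, -16, -5]
2    [-16, -16, -5, 2]
-    [-16, -16, -7]
7    [-16, -16, -7, 7]
3    [-16, -16, -7, 7, 3]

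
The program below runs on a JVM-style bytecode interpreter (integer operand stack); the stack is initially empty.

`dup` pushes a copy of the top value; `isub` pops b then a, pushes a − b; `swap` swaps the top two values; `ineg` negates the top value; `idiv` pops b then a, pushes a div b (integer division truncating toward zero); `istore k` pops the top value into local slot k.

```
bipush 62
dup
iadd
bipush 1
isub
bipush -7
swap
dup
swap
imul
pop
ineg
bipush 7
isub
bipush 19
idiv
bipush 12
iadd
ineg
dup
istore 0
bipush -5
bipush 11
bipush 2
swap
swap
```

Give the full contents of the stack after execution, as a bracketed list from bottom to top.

[-12, -5, 11, 2]

bipush 62  [62]
dup        [62, 62]
iadd       [124]
bipush 1   [124, 1]
isub       [123]
bipush -7  [123, -7]
swap       [-7, 123]
dup        [-7, 123, 123]
swap       [-7, 123, 123]
imul       [-7, 15129]
pop        [-7]
ineg       [7]
bipush 7   [7, 7]
isub       [0]
bipush 19  [0, 19]
idiv       [0]
bipush 12  [0, 12]
iadd       [12]
ineg       [-12]
dup        [-12, -12]
istore 0   [-12]
bipush -5  [-12, -5]
bipush 11  [-12, -5, 11]
bipush 2   [-12, -5, 11, 2]
swap       [-12, -5, 2, 11]
swap       [-12, -5, 11, 2]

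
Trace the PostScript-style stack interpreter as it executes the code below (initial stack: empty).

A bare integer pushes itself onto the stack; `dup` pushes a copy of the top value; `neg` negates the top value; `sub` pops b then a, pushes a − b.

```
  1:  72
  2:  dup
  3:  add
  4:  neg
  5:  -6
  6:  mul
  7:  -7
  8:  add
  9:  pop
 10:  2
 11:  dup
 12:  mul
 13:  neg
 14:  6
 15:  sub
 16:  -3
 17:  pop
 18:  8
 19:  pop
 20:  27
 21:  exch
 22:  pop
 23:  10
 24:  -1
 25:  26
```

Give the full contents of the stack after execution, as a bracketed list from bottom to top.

[27, 10, -1, 26]

72   -> 72
dup  -> 72 72
add  -> 144
neg  -> -144
-6   -> -144 -6
mul  -> 864
-7   -> 864 -7
add  -> 857
pop  -> (empty)
2    -> 2
dup  -> 2 2
mul  -> 4
neg  -> -4
6    -> -4 6
sub  -> -10
-3   -> -10 -3
pop  -> -10
8    -> -10 8
pop  -> -10
27   -> -10 27
exch -> 27 -10
pop  -> 27
10   -> 27 10
-1   -> 27 10 -1
26   -> 27 10 -1 26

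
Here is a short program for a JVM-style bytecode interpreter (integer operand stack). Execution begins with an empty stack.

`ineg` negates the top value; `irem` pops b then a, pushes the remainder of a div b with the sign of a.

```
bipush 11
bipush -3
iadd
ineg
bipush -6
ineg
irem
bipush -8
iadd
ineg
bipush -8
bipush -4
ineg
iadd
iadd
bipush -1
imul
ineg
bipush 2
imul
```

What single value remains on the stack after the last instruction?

bipush 11  11
bipush -3  11 -3
iadd       8
ineg       -8
bipush -6  -8 -6
ineg       -8 6
irem       -2
bipush -8  -2 -8
iadd       -10
ineg       10
bipush -8  10 -8
bipush -4  10 -8 -4
ineg       10 -8 4
iadd       10 -4
iadd       6
bipush -1  6 -1
imul       -6
ineg       6
bipush 2   6 2
imul       12

12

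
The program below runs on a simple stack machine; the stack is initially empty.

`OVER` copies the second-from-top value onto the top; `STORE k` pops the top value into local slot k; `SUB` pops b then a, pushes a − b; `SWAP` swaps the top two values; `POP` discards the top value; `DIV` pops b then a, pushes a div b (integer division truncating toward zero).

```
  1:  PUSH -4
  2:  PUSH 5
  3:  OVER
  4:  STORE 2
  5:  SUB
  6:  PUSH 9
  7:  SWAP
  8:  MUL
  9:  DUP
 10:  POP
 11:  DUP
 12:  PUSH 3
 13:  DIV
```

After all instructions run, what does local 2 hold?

-4

PUSH -4  -4
PUSH 5   -4 5
OVER     -4 5 -4
STORE 2  -4 5
SUB      -9
PUSH 9   -9 9
SWAP     9 -9
MUL      -81
DUP      -81 -81
POP      -81
DUP      -81 -81
PUSH 3   -81 -81 3
DIV      -81 -27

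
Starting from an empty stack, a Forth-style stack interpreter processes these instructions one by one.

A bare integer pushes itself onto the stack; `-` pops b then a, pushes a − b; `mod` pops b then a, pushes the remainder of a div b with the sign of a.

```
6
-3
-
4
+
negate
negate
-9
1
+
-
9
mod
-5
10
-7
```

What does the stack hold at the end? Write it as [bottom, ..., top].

6      → 6
-3     → 6 -3
-      → 9
4      → 9 4
+      → 13
negate → -13
negate → 13
-9     → 13 -9
1      → 13 -9 1
+      → 13 -8
-      → 21
9      → 21 9
mod    → 3
-5     → 3 -5
10     → 3 -5 10
-7     → 3 -5 10 -7

[3, -5, 10, -7]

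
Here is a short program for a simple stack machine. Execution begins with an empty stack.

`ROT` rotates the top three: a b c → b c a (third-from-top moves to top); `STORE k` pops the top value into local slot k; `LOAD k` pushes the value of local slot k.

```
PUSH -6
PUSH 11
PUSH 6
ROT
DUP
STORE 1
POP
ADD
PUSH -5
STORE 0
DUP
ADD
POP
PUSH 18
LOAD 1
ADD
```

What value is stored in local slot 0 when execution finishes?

PUSH -6  [-6]
PUSH 11  [-6, 11]
PUSH 6   [-6, 11, 6]
ROT      [11, 6, -6]
DUP      [11, 6, -6, -6]
STORE 1  [11, 6, -6]
POP      [11, 6]
ADD      [17]
PUSH -5  [17, -5]
STORE 0  [17]
DUP      [17, 17]
ADD      [34]
POP      []
PUSH 18  [18]
LOAD 1   [18, -6]
ADD      [12]

-5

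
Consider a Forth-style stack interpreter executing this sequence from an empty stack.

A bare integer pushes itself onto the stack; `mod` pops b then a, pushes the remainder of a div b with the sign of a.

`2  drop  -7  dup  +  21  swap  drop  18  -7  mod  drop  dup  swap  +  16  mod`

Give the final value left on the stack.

2    → [2]
drop → []
-7   → [-7]
dup  → [-7, -7]
+    → [-14]
21   → [-14, 21]
swap → [21, -14]
drop → [21]
18   → [21, 18]
-7   → [21, 18, -7]
mod  → [21, 4]
drop → [21]
dup  → [21, 21]
swap → [21, 21]
+    → [42]
16   → [42, 16]
mod  → [10]

10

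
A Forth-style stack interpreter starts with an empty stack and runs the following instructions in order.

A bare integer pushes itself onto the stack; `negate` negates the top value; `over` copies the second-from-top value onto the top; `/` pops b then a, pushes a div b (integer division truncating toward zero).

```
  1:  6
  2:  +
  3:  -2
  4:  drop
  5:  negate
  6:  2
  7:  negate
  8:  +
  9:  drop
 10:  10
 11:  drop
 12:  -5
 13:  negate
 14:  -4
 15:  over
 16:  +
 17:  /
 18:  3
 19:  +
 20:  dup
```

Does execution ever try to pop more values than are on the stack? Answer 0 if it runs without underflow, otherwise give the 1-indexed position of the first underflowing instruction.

2

6  6
+  — needs 2 operands, stack has 1 → underflow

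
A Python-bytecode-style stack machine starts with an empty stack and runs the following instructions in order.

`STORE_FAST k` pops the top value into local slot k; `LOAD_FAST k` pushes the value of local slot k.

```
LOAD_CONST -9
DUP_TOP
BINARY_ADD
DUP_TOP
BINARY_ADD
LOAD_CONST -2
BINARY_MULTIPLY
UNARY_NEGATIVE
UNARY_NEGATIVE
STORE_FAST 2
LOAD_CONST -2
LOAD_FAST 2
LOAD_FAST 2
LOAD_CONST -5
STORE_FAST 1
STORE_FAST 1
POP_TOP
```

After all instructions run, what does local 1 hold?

72

LOAD_CONST -9    -9
DUP_TOP          -9 -9
BINARY_ADD       -18
DUP_TOP          -18 -18
BINARY_ADD       -36
LOAD_CONST -2    -36 -2
BINARY_MULTIPLY  72
UNARY_NEGATIVE   -72
UNARY_NEGATIVE   72
STORE_FAST 2     (empty)
LOAD_CONST -2    -2
LOAD_FAST 2      -2 72
LOAD_FAST 2      -2 72 72
LOAD_CONST -5    -2 72 72 -5
STORE_FAST 1     -2 72 72
STORE_FAST 1     -2 72
POP_TOP          -2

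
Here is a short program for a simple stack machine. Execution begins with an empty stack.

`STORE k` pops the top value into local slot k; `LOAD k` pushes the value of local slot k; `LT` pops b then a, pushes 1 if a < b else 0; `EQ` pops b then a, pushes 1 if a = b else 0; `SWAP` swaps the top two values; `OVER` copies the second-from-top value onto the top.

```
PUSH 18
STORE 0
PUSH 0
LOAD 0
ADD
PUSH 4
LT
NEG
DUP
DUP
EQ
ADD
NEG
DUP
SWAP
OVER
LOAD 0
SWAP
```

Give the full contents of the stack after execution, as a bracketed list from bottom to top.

PUSH 18  18
STORE 0  (empty)
PUSH 0   0
LOAD 0   0 18
ADD      18
PUSH 4   18 4
LT       0
NEG      0
DUP      0 0
DUP      0 0 0
EQ       0 1
ADD      1
NEG      -1
DUP      -1 -1
SWAP     -1 -1
OVER     -1 -1 -1
LOAD 0   -1 -1 -1 18
SWAP     -1 -1 18 -1

[-1, -1, 18, -1]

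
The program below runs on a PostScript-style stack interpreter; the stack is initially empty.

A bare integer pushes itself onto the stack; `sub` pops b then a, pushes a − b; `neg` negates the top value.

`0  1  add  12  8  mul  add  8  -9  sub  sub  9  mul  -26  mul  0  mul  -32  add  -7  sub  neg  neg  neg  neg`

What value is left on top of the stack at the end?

-25

0   : [0]
1   : [0, 1]
add : [1]
12  : [1, 12]
8   : [1, 12, 8]
mul : [1, 96]
add : [97]
8   : [97, 8]
-9  : [97, 8, -9]
sub : [97, 17]
sub : [80]
9   : [80, 9]
mul : [720]
-26 : [720, -26]
mul : [-18720]
0   : [-18720, 0]
mul : [0]
-32 : [0, -32]
add : [-32]
-7  : [-32, -7]
sub : [-25]
neg : [25]
neg : [-25]
neg : [25]
neg : [-25]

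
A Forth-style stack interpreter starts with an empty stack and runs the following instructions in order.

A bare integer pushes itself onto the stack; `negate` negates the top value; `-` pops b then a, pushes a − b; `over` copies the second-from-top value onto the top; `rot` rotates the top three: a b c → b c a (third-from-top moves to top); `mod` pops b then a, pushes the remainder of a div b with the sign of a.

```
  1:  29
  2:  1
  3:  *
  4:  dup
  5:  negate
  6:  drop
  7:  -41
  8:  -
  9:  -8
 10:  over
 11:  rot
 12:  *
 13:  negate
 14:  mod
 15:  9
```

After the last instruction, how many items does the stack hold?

29     → 29
1      → 29 1
*      → 29
dup    → 29 29
negate → 29 -29
drop   → 29
-41    → 29 -41
-      → 70
-8     → 70 -8
over   → 70 -8 70
rot    → -8 70 70
*      → -8 4900
negate → -8 -4900
mod    → -8
9      → -8 9

2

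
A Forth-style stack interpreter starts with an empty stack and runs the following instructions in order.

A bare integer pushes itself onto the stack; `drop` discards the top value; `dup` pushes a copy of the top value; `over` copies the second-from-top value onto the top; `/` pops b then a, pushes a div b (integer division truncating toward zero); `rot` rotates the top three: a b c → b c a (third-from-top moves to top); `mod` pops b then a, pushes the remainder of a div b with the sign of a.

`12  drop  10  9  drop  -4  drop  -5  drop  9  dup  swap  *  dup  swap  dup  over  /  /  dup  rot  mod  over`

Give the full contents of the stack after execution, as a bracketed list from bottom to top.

12   : [12]
drop : []
10   : [10]
9    : [10, 9]
drop : [10]
-4   : [10, -4]
drop : [10]
-5   : [10, -5]
drop : [10]
9    : [10, 9]
dup  : [10, 9, 9]
swap : [10, 9, 9]
*    : [10, 81]
dup  : [10, 81, 81]
swap : [10, 81, 81]
dup  : [10, 81, 81, 81]
over : [10, 81, 81, 81, 81]
/    : [10, 81, 81, 1]
/    : [10, 81, 81]
dup  : [10, 81, 81, 81]
rot  : [10, 81, 81, 81]
mod  : [10, 81, 0]
over : [10, 81, 0, 81]

[10, 81, 0, 81]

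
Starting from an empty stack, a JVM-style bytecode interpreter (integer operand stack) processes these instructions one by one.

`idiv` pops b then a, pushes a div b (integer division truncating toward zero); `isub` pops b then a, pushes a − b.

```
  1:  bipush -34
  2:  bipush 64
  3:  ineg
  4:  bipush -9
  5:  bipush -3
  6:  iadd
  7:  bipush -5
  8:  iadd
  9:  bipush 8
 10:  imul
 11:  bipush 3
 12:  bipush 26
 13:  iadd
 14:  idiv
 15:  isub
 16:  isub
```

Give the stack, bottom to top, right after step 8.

bipush -34 : [-34]
bipush 64  : [-34, 64]
ineg       : [-34, -64]
bipush -9  : [-34, -64, -9]
bipush -3  : [-34, -64, -9, -3]
iadd       : [-34, -64, -12]
bipush -5  : [-34, -64, -12, -5]
iadd       : [-34, -64, -17]

[-34, -64, -17]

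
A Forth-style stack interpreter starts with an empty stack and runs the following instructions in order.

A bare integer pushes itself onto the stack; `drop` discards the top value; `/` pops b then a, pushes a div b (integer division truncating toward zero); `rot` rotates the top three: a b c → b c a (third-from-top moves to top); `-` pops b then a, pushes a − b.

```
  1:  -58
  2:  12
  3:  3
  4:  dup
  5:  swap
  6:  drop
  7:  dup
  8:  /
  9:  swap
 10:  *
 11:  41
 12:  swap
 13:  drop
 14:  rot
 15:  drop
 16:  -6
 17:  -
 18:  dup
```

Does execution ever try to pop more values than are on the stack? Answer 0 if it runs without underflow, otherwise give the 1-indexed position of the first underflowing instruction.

14

-58  → [-58]
12   → [-58, 12]
3    → [-58, 12, 3]
dup  → [-58, 12, 3, 3]
swap → [-58, 12, 3, 3]
drop → [-58, 12, 3]
dup  → [-58, 12, 3, 3]
/    → [-58, 12, 1]
swap → [-58, 1, 12]
*    → [-58, 12]
41   → [-58, 12, 41]
swap → [-58, 41, 12]
drop → [-58, 41]
rot  — needs 3 operands, stack has 2 → underflow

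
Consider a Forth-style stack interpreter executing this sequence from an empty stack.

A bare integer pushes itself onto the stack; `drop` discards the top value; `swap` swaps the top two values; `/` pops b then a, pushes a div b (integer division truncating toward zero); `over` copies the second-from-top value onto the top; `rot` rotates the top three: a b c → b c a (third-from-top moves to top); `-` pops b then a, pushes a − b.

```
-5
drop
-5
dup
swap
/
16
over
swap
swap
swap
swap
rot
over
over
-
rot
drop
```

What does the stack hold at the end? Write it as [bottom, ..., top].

[16, 1, 0]

-5   → [-5]
drop → []
-5   → [-5]
dup  → [-5, -5]
swap → [-5, -5]
/    → [1]
16   → [1, 16]
over → [1, 16, 1]
swap → [1, 1, 16]
swap → [1, 16, 1]
swap → [1, 1, 16]
swap → [1, 16, 1]
rot  → [16, 1, 1]
over → [16, 1, 1, 1]
over → [16, 1, 1, 1, 1]
-    → [16, 1, 1, 0]
rot  → [16, 1, 0, 1]
drop → [16, 1, 0]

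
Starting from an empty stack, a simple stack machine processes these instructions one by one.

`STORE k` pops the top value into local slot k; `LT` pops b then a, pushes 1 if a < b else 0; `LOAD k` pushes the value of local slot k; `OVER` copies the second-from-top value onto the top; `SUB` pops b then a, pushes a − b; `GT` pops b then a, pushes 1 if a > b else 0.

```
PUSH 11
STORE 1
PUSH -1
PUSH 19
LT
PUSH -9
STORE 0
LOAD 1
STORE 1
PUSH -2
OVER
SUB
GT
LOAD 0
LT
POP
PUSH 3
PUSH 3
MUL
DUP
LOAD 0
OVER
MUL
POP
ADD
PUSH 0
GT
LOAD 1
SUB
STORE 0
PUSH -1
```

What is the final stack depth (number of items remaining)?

1

PUSH 11 -> [11]
STORE 1 -> []
PUSH -1 -> [-1]
PUSH 19 -> [-1, 19]
LT      -> [1]
PUSH -9 -> [1, -9]
STORE 0 -> [1]
LOAD 1  -> [1, 11]
STORE 1 -> [1]
PUSH -2 -> [1, -2]
OVER    -> [1, -2, 1]
SUB     -> [1, -3]
GT      -> [1]
LOAD 0  -> [1, -9]
LT      -> [0]
POP     -> []
PUSH 3  -> [3]
PUSH 3  -> [3, 3]
MUL     -> [9]
DUP     -> [9, 9]
LOAD 0  -> [9, 9, -9]
OVER    -> [9, 9, -9, 9]
MUL     -> [9, 9, -81]
POP     -> [9, 9]
ADD     -> [18]
PUSH 0  -> [18, 0]
GT      -> [1]
LOAD 1  -> [1, 11]
SUB     -> [-10]
STORE 0 -> []
PUSH -1 -> [-1]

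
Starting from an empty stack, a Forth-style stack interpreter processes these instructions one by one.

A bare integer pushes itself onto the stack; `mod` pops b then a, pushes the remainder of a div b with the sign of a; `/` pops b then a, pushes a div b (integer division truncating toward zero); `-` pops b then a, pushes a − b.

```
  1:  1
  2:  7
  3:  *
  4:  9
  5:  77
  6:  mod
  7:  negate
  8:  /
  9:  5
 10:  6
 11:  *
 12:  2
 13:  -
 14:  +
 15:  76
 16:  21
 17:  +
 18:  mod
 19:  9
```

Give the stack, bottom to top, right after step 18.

1      : [1]
7      : [1, 7]
*      : [7]
9      : [7, 9]
77     : [7, 9, 77]
mod    : [7, 9]
negate : [7, -9]
/      : [0]
5      : [0, 5]
6      : [0, 5, 6]
*      : [0, 30]
2      : [0, 30, 2]
-      : [0, 28]
+      : [28]
76     : [28, 76]
21     : [28, 76, 21]
+      : [28, 97]
mod    : [28]

[28]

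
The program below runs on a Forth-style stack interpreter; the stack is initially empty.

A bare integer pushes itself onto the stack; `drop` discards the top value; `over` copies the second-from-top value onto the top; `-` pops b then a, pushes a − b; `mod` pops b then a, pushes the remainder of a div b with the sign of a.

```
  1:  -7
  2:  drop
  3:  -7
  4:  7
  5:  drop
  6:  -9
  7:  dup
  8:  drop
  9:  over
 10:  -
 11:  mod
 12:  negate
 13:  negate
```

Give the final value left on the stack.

-1

-7     -> [-7]
drop   -> []
-7     -> [-7]
7      -> [-7, 7]
drop   -> [-7]
-9     -> [-7, -9]
dup    -> [-7, -9, -9]
drop   -> [-7, -9]
over   -> [-7, -9, -7]
-      -> [-7, -2]
mod    -> [-1]
negate -> [1]
negate -> [-1]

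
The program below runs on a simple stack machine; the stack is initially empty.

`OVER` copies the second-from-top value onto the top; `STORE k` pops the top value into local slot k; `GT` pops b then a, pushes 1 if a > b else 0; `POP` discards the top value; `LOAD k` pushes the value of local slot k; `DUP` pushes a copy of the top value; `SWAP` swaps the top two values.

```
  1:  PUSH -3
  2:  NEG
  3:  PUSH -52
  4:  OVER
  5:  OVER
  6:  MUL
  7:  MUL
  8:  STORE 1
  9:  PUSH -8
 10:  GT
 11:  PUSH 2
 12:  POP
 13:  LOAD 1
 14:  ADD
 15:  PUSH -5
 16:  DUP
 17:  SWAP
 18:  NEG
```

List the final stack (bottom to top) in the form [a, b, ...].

PUSH -3  : -3
NEG      : 3
PUSH -52 : 3 -52
OVER     : 3 -52 3
OVER     : 3 -52 3 -52
MUL      : 3 -52 -156
MUL      : 3 8112
STORE 1  : 3
PUSH -8  : 3 -8
GT       : 1
PUSH 2   : 1 2
POP      : 1
LOAD 1   : 1 8112
ADD      : 8113
PUSH -5  : 8113 -5
DUP      : 8113 -5 -5
SWAP     : 8113 -5 -5
NEG      : 8113 -5 5

[8113, -5, 5]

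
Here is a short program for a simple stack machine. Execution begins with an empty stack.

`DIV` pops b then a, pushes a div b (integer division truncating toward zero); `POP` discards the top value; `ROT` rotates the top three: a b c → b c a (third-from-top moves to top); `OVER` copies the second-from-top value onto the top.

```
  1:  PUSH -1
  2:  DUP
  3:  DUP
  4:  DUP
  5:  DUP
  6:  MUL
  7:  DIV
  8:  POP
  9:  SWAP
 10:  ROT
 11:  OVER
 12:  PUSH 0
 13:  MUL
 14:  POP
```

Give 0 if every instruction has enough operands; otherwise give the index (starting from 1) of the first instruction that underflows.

10

PUSH -1 → [-1]
DUP     → [-1, -1]
DUP     → [-1, -1, -1]
DUP     → [-1, -1, -1, -1]
DUP     → [-1, -1, -1, -1, -1]
MUL     → [-1, -1, -1, 1]
DIV     → [-1, -1, -1]
POP     → [-1, -1]
SWAP    → [-1, -1]
ROT  — needs 3 operands, stack has 2 → underflow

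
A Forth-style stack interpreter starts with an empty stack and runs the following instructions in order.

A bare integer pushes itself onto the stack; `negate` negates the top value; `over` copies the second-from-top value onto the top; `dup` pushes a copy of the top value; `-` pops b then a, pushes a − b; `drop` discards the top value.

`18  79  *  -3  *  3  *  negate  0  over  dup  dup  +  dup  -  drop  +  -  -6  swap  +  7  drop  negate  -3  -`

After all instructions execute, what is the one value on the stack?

9

18     : [18]
79     : [18, 79]
*      : [1422]
-3     : [1422, -3]
*      : [-4266]
3      : [-4266, 3]
*      : [-12798]
negate : [12798]
0      : [12798, 0]
over   : [12798, 0, 12798]
dup    : [12798, 0, 12798, 12798]
dup    : [12798, 0, 12798, 12798, 12798]
+      : [12798, 0, 12798, 25596]
dup    : [12798, 0, 12798, 25596, 25596]
-      : [12798, 0, 12798, 0]
drop   : [12798, 0, 12798]
+      : [12798, 12798]
-      : [0]
-6     : [0, -6]
swap   : [-6, 0]
+      : [-6]
7      : [-6, 7]
drop   : [-6]
negate : [6]
-3     : [6, -3]
-      : [9]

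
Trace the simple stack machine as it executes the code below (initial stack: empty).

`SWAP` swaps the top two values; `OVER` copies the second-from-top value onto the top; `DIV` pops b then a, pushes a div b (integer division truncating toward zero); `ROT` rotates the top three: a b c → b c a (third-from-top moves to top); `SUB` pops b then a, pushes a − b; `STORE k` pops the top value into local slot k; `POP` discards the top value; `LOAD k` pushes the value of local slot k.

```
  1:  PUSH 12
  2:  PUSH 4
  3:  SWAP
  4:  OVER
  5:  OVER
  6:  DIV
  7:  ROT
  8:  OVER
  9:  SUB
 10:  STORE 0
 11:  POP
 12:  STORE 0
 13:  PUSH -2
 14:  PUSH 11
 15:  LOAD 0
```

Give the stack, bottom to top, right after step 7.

PUSH 12  12
PUSH 4   12 4
SWAP     4 12
OVER     4 12 4
OVER     4 12 4 12
DIV      4 12 0
ROT      12 0 4

[12, 0, 4]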